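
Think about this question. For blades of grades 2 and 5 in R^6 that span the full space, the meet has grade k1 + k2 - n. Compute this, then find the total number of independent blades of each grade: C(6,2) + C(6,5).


Meet grade = grade(A) + grade(B) - n
= 2 + 5 - 6 = 1
C(6,2) = 15
C(6,5) = 6
dim_A + dim_B = 15 + 6 = 21


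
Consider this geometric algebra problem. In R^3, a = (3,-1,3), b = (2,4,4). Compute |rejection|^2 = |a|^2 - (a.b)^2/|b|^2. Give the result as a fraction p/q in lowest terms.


|a|^2 = 3^2 + (-1)^2 + 3^2 = 19
|b|^2 = 2^2 + 4^2 + 4^2 = 36
a . b = 3*2 + (-1)*4 + 3*4 = 14
(a.b)^2 = 14^2 = 196
|rej|^2 = 19 - 196/36
= (684 - 196)/36
= 488/36
In lowest terms: 122/9


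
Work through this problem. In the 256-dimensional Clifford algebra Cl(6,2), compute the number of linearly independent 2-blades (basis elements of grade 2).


Number of grade-k basis blades in Cl(p,q) with n = p + q is C(n, k).
n = 6 + 2 = 8
C(8, 2) = 8! / (2! * 6!)
= 40320 / (2 * 720)
= 28


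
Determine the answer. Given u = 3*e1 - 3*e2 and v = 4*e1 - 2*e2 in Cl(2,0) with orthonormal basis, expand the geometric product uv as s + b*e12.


Expand: (3*e1 - 3*e2)(4*e1 - 2*e2)
= 3*4*e1e1 + 3*(-2)*e1e2 + (-3)*4*e2e1 + (-3)*(-2)*e2e2
Using e1^2 = e2^2 = 1, e2e1 = -e1e2:
Scalar part s = 3*4 + (-3)*(-2) = 12 + 6 = 18
Bivector part b = 3*(-2) - (-3)*4 = -6 - (-12) = 6
uv = 18 + 6*e12


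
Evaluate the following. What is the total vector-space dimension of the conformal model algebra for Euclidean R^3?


The conformal model of R^3 uses Cl(4,1): the 3 Euclidean generators plus two extra orthogonal generators e+ (e+^2 = +1) and e- (e-^2 = -1), from which the null vectors e0, einf are built.
Number of generators m = 3 + 2 = 5.
dim Cl(p,q) = 2^m = 2^5 = 32


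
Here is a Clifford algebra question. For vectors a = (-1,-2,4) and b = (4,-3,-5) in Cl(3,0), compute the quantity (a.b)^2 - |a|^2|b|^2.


a . b = (-1)*4 + (-2)*(-3) + 4*(-5)
= -4 + 6 + (-20) = -18
|a|^2 = (-1)^2 + (-2)^2 + 4^2 = 21
|b|^2 = 4^2 + (-3)^2 + (-5)^2 = 50
(a.b)^2 = (-18)^2 = 324
|a|^2 * |b|^2 = 21 * 50 = 1050
Result = 324 - 1050 = -726


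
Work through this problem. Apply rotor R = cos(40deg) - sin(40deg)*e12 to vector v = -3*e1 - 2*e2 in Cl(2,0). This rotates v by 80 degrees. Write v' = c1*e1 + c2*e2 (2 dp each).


Rotor R = cos(40deg) - sin(40deg)*e12
Rotation angle theta = 2 * 40 = 80 degrees
v' = R*v*~R rotates v by theta.
cos(80deg) = 0.1736, sin(80deg) = 0.9848
v'_1 = -3*cos(80deg) - (-2)*sin(80deg)
= -3*0.1736 - (-2)*0.9848
= 1.45
v'_2 = -3*sin(80deg) + (-2)*cos(80deg)
= -3*0.9848 + (-2)*0.1736
= -3.30
v' = 1.45*e1 - 3.30*e2


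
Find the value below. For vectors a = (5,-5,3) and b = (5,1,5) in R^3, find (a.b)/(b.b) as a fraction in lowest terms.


Projection coefficient = (a . b) / (b . b)
a . b = 5*5 + (-5)*1 + 3*5
= 25 + (-5) + 15 = 35
b . b = 5^2 + 1^2 + 5^2
= 25 + 1 + 25 = 51
Coefficient = 35/51
In lowest terms: 35/51


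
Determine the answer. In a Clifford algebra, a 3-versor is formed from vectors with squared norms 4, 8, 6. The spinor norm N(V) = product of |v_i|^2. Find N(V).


Spinor norm N(V) = |v1|^2 * |v2|^2 * ... * |v3|^2
= 4 * 8 * 6
Running product: 4, 32, 192
N(V) = 192


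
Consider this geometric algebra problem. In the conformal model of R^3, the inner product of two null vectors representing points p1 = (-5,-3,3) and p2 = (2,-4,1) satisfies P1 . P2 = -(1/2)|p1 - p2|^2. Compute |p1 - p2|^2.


p1 - p2 = (-7, 1, 2)
|p1 - p2|^2 = (-7)^2 + 1^2 + 2^2
= 49 + 1 + 4
= 54


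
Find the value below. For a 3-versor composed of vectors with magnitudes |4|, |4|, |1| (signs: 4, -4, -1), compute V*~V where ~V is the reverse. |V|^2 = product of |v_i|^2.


Each vector v_i has |v_i|^2 = s_i^2
Squared scales: 4^2 = 16, (-4)^2 = 16, (-1)^2 = 1
|V|^2 = 16 * 16 * 1
= 256


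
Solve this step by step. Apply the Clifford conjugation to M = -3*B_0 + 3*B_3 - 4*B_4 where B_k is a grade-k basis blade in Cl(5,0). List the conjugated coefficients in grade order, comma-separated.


Clifford conjugate sign for grade k: (-1)^(k(k+1)/2)
Grade 0: (-1)^(0*1/2) = (-1)^0 = 1, coeff -3 -> -3
Grade 3: (-1)^(3*4/2) = (-1)^6 = 1, coeff 3 -> 3
Grade 4: (-1)^(4*5/2) = (-1)^10 = 1, coeff -4 -> -4
Conjugated coefficients: -3, 3, -4


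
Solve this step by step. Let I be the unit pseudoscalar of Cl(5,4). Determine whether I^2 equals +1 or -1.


The pseudoscalar I = e1...e_n (product of all n generators) of Cl(p,q) satisfies I^2 = (-1)^(q + n(n-1)/2).
p = 5, q = 4, n = p + q = 9
n(n-1)/2 = 9 * 8 / 2 = 36
Exponent = q + n(n-1)/2 = 4 + 36 = 40
I^2 = (-1)^40 = +1


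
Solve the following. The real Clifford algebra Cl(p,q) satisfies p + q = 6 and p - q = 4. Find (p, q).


We need p + q = 6 and p - q = 4.
Adding: 2p = 6 + 4 = 10, so p = 5.
Then q = 6 - 5 = 1.
(p, q) = (5, 1)


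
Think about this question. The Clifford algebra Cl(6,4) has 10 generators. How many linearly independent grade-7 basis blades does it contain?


Number of grade-k basis blades in Cl(p,q) with n = p + q is C(n, k).
n = 6 + 4 = 10
C(10, 7) = 10! / (7! * 3!)
= 3628800 / (5040 * 6)
= 120


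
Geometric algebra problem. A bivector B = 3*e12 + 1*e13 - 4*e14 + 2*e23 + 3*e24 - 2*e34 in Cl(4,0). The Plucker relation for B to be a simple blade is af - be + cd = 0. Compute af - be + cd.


Plucker relation: af - be + cd
a*f = 3*(-2) = -6
b*e = 1*3 = 3
c*d = (-4)*2 = -8
af - be + cd = -6 - 3 + (-8)
= -17


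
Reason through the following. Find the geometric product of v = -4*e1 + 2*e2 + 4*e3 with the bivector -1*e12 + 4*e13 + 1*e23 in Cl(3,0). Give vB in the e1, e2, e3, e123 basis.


vB has grade-1 (vector) and grade-3 (trivector) parts: vB = (v _| B) + (v ^ B).
Vector part <vB>_1:
  e1: -v2*b12 - v3*b13 = -(2)*(-1) - (4)*(4) = -14
  e2: v1*b12 - v3*b23 = (-4)*(-1) - (4)*(1) = 0
  e3: v1*b13 + v2*b23 = (-4)*(4) + (2)*(1) = -14
Trivector part <vB>_3:
  e123: v1*b23 - v2*b13 + v3*b12 = (-4)*(1) - (2)*(4) + (4)*(-1) = -16
vB = -14*e1 + 0*e2 - 14*e3 - 16*e123


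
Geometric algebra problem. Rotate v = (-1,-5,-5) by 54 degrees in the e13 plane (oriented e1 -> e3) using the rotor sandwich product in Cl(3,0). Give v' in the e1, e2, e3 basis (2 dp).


Rotor R = cos(27deg) - sin(27deg)*e13
Rotation angle theta = 2 * 27 = 54 degrees in the e13 plane (e1 -> e3).
The component perpendicular to the plane (e2) is invariant: v'_2 = v2 = -5.00
cos(54deg) = 0.5878, sin(54deg) = 0.8090
v'_1 = v1*cos(theta) - v3*sin(theta) = -1*0.5878 - (-5)*0.8090 = 3.46
v'_3 = v1*sin(theta) + v3*cos(theta) = -1*0.8090 + (-5)*0.5878 = -3.75
v' = 3.46*e1 - 5.00*e2 - 3.75*e3


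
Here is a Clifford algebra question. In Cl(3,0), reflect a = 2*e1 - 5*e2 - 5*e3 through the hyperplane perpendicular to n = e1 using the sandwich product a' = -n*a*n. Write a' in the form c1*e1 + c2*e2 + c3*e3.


Reflection formula: a' = -n*a*n, with n = e1 (unit vector, n^2 = 1).
For reflection through hyperplane perp to e1:
The component along e1 flips sign, others stay.
a = (2, -5, -5)
a' = (-2, -5, -5)
a' = -2*e1 - 5*e2 - 5*e3


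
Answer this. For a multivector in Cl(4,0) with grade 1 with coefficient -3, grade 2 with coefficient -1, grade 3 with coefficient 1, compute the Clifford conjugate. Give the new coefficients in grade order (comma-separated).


Clifford conjugate sign for grade k: (-1)^(k(k+1)/2)
Grade 1: (-1)^(1*2/2) = (-1)^1 = -1, coeff -3 -> 3
Grade 2: (-1)^(2*3/2) = (-1)^3 = -1, coeff -1 -> 1
Grade 3: (-1)^(3*4/2) = (-1)^6 = 1, coeff 1 -> 1
Conjugated coefficients: 3, 1, 1


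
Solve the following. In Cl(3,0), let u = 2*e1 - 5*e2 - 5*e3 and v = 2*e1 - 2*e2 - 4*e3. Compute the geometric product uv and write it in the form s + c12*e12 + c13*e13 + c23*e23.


In Cl(3,0): e_i^2 = 1, e_ie_j = -e_je_i for i != j.
Scalar part = u . v = 2*2 + (-5)*(-2) + (-5)*(-4)
= 4 + 10 + 20 = 34
e12 coeff = 2*(-2) - (-5)*2 = -4 - (-10) = 6
e13 coeff = 2*(-4) - (-5)*2 = -8 - (-10) = 2
e23 coeff = (-5)*(-4) - (-5)*(-2) = 20 - 10 = 10
uv = 34 + 6*e12 + 2*e13 + 10*e23


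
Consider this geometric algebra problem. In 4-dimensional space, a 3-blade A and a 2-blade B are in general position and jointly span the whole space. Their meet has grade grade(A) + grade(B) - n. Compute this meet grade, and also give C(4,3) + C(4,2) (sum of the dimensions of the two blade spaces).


Meet grade = grade(A) + grade(B) - n
= 3 + 2 - 4 = 1
C(4,3) = 4
C(4,2) = 6
dim_A + dim_B = 4 + 6 = 10


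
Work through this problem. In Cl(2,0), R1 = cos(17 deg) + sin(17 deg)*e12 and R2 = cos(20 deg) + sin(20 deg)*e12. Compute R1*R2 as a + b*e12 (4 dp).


Same-plane rotors commute and their half-angles add:
R1*R2 = cos(a1 + a2) + sin(a1 + a2)*e12.
a1 + a2 = 17 + 20 = 37 deg
cos(37 deg) = 0.7986
sin(37 deg) = 0.6018
R1*R2 = 0.7986 + 0.6018*e12


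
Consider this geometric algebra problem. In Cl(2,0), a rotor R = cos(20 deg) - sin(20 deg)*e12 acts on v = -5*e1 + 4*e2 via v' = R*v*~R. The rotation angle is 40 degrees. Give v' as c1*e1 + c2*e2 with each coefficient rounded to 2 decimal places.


Rotor R = cos(20deg) - sin(20deg)*e12
Rotation angle theta = 2 * 20 = 40 degrees
v' = R*v*~R rotates v by theta.
cos(40deg) = 0.7660, sin(40deg) = 0.6428
v'_1 = -5*cos(40deg) - 4*sin(40deg)
= -5*0.7660 - 4*0.6428
= -6.40
v'_2 = -5*sin(40deg) + 4*cos(40deg)
= -5*0.6428 + 4*0.7660
= -0.15
v' = -6.40*e1 - 0.15*e2


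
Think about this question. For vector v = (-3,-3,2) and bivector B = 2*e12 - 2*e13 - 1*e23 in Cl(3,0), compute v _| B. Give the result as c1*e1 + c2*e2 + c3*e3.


Left contraction v _| B = <vB>_1 (grade-1 part of the geometric product vB).
Using e1_|e12 = e2, e2_|e12 = -e1, e1_|e13 = e3, e3_|e13 = -e1, e2_|e23 = e3, e3_|e23 = -e2:
e1 coeff: -v2*b12 - v3*b13 = -(-3)*(2) - (2)*(-2) = 10
e2 coeff: v1*b12 - v3*b23 = (-3)*(2) - (2)*(-1) = -4
e3 coeff: v1*b13 + v2*b23 = (-3)*(-2) + (-3)*(-1) = 9
v _| B = 10*e1 - 4*e2 + 9*e3


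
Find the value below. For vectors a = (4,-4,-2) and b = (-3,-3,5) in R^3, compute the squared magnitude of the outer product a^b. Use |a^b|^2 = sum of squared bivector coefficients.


a wedge b = (a1*b2 - a2*b1)*e12 + (a1*b3 - a3*b1)*e13 + (a2*b3 - a3*b2)*e23
e12 coeff: 4*(-3) - (-4)*(-3) = -12 - 12 = -24
e13 coeff: 4*5 - (-2)*(-3) = 20 - 6 = 14
e23 coeff: (-4)*5 - (-2)*(-3) = -20 - 6 = -26
|a wedge b|^2 = (-24)^2 + 14^2 + (-26)^2
= 576 + 196 + 676
= 1448


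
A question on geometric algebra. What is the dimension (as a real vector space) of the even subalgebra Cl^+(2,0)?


Even subalgebra dimension = 2^(n-1)
n = 2 + 0 = 2
2^(2 - 1) = 2^1 = 2
Verification: sum of C(2,k) for even k = 1 + 1 = 2
Result = 2


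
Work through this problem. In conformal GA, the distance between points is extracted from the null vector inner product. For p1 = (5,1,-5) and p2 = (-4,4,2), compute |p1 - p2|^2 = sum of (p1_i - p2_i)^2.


p1 - p2 = (9, -3, -7)
|p1 - p2|^2 = 9^2 + (-3)^2 + (-7)^2
= 81 + 9 + 49
= 139


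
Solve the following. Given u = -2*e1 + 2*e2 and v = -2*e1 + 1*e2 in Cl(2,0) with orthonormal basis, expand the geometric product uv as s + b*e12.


Expand: (-2*e1 + 2*e2)(-2*e1 + 1*e2)
= (-2)*(-2)*e1e1 + (-2)*1*e1e2 + 2*(-2)*e2e1 + 2*1*e2e2
Using e1^2 = e2^2 = 1, e2e1 = -e1e2:
Scalar part s = (-2)*(-2) + 2*1 = 4 + 2 = 6
Bivector part b = (-2)*1 - 2*(-2) = -2 - (-4) = 2
uv = 6 + 2*e12


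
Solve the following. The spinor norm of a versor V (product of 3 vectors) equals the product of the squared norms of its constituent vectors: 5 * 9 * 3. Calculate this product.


Spinor norm N(V) = |v1|^2 * |v2|^2 * ... * |v3|^2
= 5 * 9 * 3
Running product: 5, 45, 135
N(V) = 135


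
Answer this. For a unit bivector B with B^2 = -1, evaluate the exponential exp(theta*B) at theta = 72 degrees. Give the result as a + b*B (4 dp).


For a unit bivector B with B^2 = -1, the exponential series gives
e^(theta*B) = cos(theta) + sin(theta)*B (the GA analogue of Euler's formula).
theta = 72 degrees = 1.256637 rad
cos(72 deg) = 0.3090
sin(72 deg) = 0.9511
exp(theta*B) = 0.3090 + 0.9511*B


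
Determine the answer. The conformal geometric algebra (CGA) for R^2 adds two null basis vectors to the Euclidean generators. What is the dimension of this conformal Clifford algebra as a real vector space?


The conformal model of R^2 uses Cl(3,1): the 2 Euclidean generators plus two extra orthogonal generators e+ (e+^2 = +1) and e- (e-^2 = -1), from which the null vectors e0, einf are built.
Number of generators m = 2 + 2 = 4.
dim Cl(p,q) = 2^m = 2^4 = 16


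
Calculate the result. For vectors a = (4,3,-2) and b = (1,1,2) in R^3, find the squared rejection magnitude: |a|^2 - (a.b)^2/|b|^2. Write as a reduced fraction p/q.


|a|^2 = 4^2 + 3^2 + (-2)^2 = 29
|b|^2 = 1^2 + 1^2 + 2^2 = 6
a . b = 4*1 + 3*1 + (-2)*2 = 3
(a.b)^2 = 3^2 = 9
|rej|^2 = 29 - 9/6
= (174 - 9)/6
= 165/6
In lowest terms: 55/2


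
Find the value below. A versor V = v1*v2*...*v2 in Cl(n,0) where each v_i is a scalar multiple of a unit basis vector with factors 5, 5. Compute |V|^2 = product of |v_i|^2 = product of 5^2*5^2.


Each vector v_i has |v_i|^2 = s_i^2
Squared scales: 5^2 = 25, 5^2 = 25
|V|^2 = 25 * 25
= 625


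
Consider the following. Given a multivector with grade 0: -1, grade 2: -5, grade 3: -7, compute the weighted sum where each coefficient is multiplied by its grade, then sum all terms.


Grade-weighted sum = sum of grade_k * coefficient_k
0*(-1) = 0
2*(-5) = -10
3*(-7) = -21
Total = 0 + (-10) + (-21) = -31


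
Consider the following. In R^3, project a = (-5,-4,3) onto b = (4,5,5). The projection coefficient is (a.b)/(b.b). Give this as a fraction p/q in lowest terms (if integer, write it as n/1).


Projection coefficient = (a . b) / (b . b)
a . b = (-5)*4 + (-4)*5 + 3*5
= -20 + (-20) + 15 = -25
b . b = 4^2 + 5^2 + 5^2
= 16 + 25 + 25 = 66
Coefficient = -25/66
In lowest terms: -25/66


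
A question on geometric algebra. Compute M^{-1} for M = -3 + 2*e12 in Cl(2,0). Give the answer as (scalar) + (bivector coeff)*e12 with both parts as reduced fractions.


M = -3 + 2*e12, where e12^2 = -1.
Since M commutes with its reverse ~M = a - b*e12, M * ~M = a^2 - b^2*e12^2 = a^2 + b^2.
So M^{-1} = ~M / (a^2 + b^2) = (a - b*e12)/(a^2 + b^2).
a^2 + b^2 = 9 + 4 = 13
Scalar part = -3/13 = -3/13
Bivector coeff = -2/13 = -2/13
M^{-1} = -3/13 - 2/13*e12


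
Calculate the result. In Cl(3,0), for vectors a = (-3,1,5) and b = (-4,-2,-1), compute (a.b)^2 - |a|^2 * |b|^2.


a . b = (-3)*(-4) + 1*(-2) + 5*(-1)
= 12 + (-2) + (-5) = 5
|a|^2 = (-3)^2 + 1^2 + 5^2 = 35
|b|^2 = (-4)^2 + (-2)^2 + (-1)^2 = 21
(a.b)^2 = 5^2 = 25
|a|^2 * |b|^2 = 35 * 21 = 735
Result = 25 - 735 = -710


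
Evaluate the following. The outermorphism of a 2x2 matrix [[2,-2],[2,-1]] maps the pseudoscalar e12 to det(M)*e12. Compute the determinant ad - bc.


The outermorphism of a linear map f sends e1^e2 to f(e1)^f(e2).
f(e1) = 2*e1 + 2*e2
f(e2) = -2*e1 - 1*e2
f(e1) ^ f(e2) = (2*e1 + 2*e2) ^ (-2*e1 - 1*e2)
= 2*(-1)*e12 + 2*(-2)*e21
= (-2 - (-4))*e12
= 2*e12
Coefficient = 2


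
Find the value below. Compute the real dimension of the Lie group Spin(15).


Spin(n) double-covers SO(n); both have Lie algebra so(n) of dimension n(n-1)/2.
n = 15
n(n-1) = 15 * 14 = 210
dim Spin(15) = 210/2 = 105


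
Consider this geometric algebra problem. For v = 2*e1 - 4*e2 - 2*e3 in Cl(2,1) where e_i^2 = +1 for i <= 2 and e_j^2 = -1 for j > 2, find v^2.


v^2 = sum of c_i^2 * e_i^2
Positive signature terms (e_i^2 = +1): 2^2 + (-4)^2 = 20
Negative signature terms (e_j^2 = -1): (-2)^2 = 4
v^2 = 20 - 4 = 16


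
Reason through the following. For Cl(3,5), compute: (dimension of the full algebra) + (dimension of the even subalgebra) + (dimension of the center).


n = 3 + 5 = 8
Total dim = 2^8 = 256
Even subalgebra dim = 2^7 = 128
n is even, so center dim = 1
Sum = 256 + 128 + 1 = 385


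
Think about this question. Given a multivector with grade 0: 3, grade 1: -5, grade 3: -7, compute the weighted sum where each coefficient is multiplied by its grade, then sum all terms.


Grade-weighted sum = sum of grade_k * coefficient_k
0*3 = 0
1*(-5) = -5
3*(-7) = -21
Total = 0 + (-5) + (-21) = -26


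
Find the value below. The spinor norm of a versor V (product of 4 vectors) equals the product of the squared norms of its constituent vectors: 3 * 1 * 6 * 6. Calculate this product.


Spinor norm N(V) = |v1|^2 * |v2|^2 * ... * |v4|^2
= 3 * 1 * 6 * 6
Running product: 3, 3, 18, 108
N(V) = 108


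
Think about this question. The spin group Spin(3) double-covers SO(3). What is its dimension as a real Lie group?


Spin(n) double-covers SO(n); both have Lie algebra so(n) of dimension n(n-1)/2.
n = 3
n(n-1) = 3 * 2 = 6
dim Spin(3) = 6/2 = 3


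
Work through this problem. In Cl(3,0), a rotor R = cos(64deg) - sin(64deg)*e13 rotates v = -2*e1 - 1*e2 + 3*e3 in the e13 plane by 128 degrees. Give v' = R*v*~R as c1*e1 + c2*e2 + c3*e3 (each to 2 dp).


Rotor R = cos(64deg) - sin(64deg)*e13
Rotation angle theta = 2 * 64 = 128 degrees in the e13 plane (e1 -> e3).
The component perpendicular to the plane (e2) is invariant: v'_2 = v2 = -1.00
cos(128deg) = -0.6157, sin(128deg) = 0.7880
v'_1 = v1*cos(theta) - v3*sin(theta) = -2*(-0.6157) - 3*0.7880 = -1.13
v'_3 = v1*sin(theta) + v3*cos(theta) = -2*0.7880 + 3*(-0.6157) = -3.42
v' = -1.13*e1 - 1.00*e2 - 3.42*e3


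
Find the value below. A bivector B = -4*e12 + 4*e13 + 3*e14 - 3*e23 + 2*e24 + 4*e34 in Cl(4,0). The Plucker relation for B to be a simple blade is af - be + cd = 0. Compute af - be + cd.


Plucker relation: af - be + cd
a*f = (-4)*4 = -16
b*e = 4*2 = 8
c*d = 3*(-3) = -9
af - be + cd = -16 - 8 + (-9)
= -33


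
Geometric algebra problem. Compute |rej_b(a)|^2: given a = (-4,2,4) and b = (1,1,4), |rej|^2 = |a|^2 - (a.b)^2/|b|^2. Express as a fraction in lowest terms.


|a|^2 = (-4)^2 + 2^2 + 4^2 = 36
|b|^2 = 1^2 + 1^2 + 4^2 = 18
a . b = (-4)*1 + 2*1 + 4*4 = 14
(a.b)^2 = 14^2 = 196
|rej|^2 = 36 - 196/18
= (648 - 196)/18
= 452/18
In lowest terms: 226/9


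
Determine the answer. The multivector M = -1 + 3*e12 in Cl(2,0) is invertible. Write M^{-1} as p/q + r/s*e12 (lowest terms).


M = -1 + 3*e12, where e12^2 = -1.
Since M commutes with its reverse ~M = a - b*e12, M * ~M = a^2 - b^2*e12^2 = a^2 + b^2.
So M^{-1} = ~M / (a^2 + b^2) = (a - b*e12)/(a^2 + b^2).
a^2 + b^2 = 1 + 9 = 10
Scalar part = -1/10 = -1/10
Bivector coeff = -3/10 = -3/10
M^{-1} = -1/10 - 3/10*e12


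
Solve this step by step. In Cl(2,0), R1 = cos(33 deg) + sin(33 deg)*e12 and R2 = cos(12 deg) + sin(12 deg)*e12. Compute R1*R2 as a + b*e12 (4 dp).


Same-plane rotors commute and their half-angles add:
R1*R2 = cos(a1 + a2) + sin(a1 + a2)*e12.
a1 + a2 = 33 + 12 = 45 deg
cos(45 deg) = 0.7071
sin(45 deg) = 0.7071
R1*R2 = 0.7071 + 0.7071*e12


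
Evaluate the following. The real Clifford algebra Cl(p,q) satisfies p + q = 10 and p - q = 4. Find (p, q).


We need p + q = 10 and p - q = 4.
Adding: 2p = 10 + 4 = 14, so p = 7.
Then q = 10 - 7 = 3.
(p, q) = (7, 3)


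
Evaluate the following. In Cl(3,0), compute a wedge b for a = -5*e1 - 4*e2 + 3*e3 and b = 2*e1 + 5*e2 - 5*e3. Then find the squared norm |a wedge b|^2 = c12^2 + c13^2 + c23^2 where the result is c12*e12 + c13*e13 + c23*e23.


a wedge b = (a1*b2 - a2*b1)*e12 + (a1*b3 - a3*b1)*e13 + (a2*b3 - a3*b2)*e23
e12 coeff: (-5)*5 - (-4)*2 = -25 - (-8) = -17
e13 coeff: (-5)*(-5) - 3*2 = 25 - 6 = 19
e23 coeff: (-4)*(-5) - 3*5 = 20 - 15 = 5
|a wedge b|^2 = (-17)^2 + 19^2 + 5^2
= 289 + 361 + 25
= 675


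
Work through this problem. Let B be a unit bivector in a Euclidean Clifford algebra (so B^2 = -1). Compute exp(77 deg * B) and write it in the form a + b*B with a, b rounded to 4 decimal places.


For a unit bivector B with B^2 = -1, the exponential series gives
e^(theta*B) = cos(theta) + sin(theta)*B (the GA analogue of Euler's formula).
theta = 77 degrees = 1.343904 rad
cos(77 deg) = 0.2250
sin(77 deg) = 0.9744
exp(theta*B) = 0.2250 + 0.9744*B


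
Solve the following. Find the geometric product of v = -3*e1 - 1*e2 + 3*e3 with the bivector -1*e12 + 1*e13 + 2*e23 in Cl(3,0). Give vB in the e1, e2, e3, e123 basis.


vB has grade-1 (vector) and grade-3 (trivector) parts: vB = (v _| B) + (v ^ B).
Vector part <vB>_1:
  e1: -v2*b12 - v3*b13 = -(-1)*(-1) - (3)*(1) = -4
  e2: v1*b12 - v3*b23 = (-3)*(-1) - (3)*(2) = -3
  e3: v1*b13 + v2*b23 = (-3)*(1) + (-1)*(2) = -5
Trivector part <vB>_3:
  e123: v1*b23 - v2*b13 + v3*b12 = (-3)*(2) - (-1)*(1) + (3)*(-1) = -8
vB = -4*e1 - 3*e2 - 5*e3 - 8*e123


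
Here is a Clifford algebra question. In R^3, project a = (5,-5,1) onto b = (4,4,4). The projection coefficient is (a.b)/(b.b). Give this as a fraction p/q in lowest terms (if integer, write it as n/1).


Projection coefficient = (a . b) / (b . b)
a . b = 5*4 + (-5)*4 + 1*4
= 20 + (-20) + 4 = 4
b . b = 4^2 + 4^2 + 4^2
= 16 + 16 + 16 = 48
Coefficient = 4/48
In lowest terms: 1/12


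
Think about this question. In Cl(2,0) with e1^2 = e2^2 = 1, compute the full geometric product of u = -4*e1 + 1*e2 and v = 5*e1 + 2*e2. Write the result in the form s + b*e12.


Expand: (-4*e1 + 1*e2)(5*e1 + 2*e2)
= (-4)*5*e1e1 + (-4)*2*e1e2 + 1*5*e2e1 + 1*2*e2e2
Using e1^2 = e2^2 = 1, e2e1 = -e1e2:
Scalar part s = (-4)*5 + 1*2 = -20 + 2 = -18
Bivector part b = (-4)*2 - 1*5 = -8 - 5 = -13
uv = -18 - 13*e12


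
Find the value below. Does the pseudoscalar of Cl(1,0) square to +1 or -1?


The pseudoscalar I = e1...e_n (product of all n generators) of Cl(p,q) satisfies I^2 = (-1)^(q + n(n-1)/2).
p = 1, q = 0, n = p + q = 1
n(n-1)/2 = 1 * 0 / 2 = 0
Exponent = q + n(n-1)/2 = 0 + 0 = 0
I^2 = (-1)^0 = +1


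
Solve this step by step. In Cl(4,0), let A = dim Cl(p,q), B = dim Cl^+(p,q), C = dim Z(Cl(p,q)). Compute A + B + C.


n = 4 + 0 = 4
Total dim = 2^4 = 16
Even subalgebra dim = 2^3 = 8
n is even, so center dim = 1
Sum = 16 + 8 + 1 = 25


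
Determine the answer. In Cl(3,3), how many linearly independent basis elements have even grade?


Even subalgebra dimension = 2^(n-1)
n = 3 + 3 = 6
2^(6 - 1) = 2^5 = 32
Verification: sum of C(6,k) for even k = 1 + 15 + 15 + 1 = 32
Result = 32


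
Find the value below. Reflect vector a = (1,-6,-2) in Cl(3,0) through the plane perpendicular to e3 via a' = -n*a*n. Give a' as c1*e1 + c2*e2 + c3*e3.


Reflection formula: a' = -n*a*n, with n = e3 (unit vector, n^2 = 1).
For reflection through hyperplane perp to e3:
The component along e3 flips sign, others stay.
a = (1, -6, -2)
a' = (1, -6, 2)
a' = 1*e1 - 6*e2 + 2*e3


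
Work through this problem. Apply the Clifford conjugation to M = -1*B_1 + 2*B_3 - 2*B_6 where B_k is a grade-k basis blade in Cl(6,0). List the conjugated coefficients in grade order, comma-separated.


Clifford conjugate sign for grade k: (-1)^(k(k+1)/2)
Grade 1: (-1)^(1*2/2) = (-1)^1 = -1, coeff -1 -> 1
Grade 3: (-1)^(3*4/2) = (-1)^6 = 1, coeff 2 -> 2
Grade 6: (-1)^(6*7/2) = (-1)^21 = -1, coeff -2 -> 2
Conjugated coefficients: 1, 2, 2


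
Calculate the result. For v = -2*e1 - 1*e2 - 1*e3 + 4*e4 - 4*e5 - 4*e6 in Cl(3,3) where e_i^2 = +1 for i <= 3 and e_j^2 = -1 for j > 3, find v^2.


v^2 = sum of c_i^2 * e_i^2
Positive signature terms (e_i^2 = +1): (-2)^2 + (-1)^2 + (-1)^2 = 6
Negative signature terms (e_j^2 = -1): 4^2 + (-4)^2 + (-4)^2 = 48
v^2 = 6 - 48 = -42


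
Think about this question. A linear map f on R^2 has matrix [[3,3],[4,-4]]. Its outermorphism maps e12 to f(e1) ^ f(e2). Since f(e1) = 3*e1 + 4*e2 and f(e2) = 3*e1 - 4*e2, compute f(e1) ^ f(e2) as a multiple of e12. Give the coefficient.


The outermorphism of a linear map f sends e1^e2 to f(e1)^f(e2).
f(e1) = 3*e1 + 4*e2
f(e2) = 3*e1 - 4*e2
f(e1) ^ f(e2) = (3*e1 + 4*e2) ^ (3*e1 - 4*e2)
= 3*(-4)*e12 + 4*3*e21
= (-12 - 12)*e12
= -24*e12
Coefficient = -24


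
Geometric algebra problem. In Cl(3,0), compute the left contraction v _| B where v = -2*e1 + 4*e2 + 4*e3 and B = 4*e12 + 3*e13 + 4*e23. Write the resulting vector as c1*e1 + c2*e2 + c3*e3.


Left contraction v _| B = <vB>_1 (grade-1 part of the geometric product vB).
Using e1_|e12 = e2, e2_|e12 = -e1, e1_|e13 = e3, e3_|e13 = -e1, e2_|e23 = e3, e3_|e23 = -e2:
e1 coeff: -v2*b12 - v3*b13 = -(4)*(4) - (4)*(3) = -28
e2 coeff: v1*b12 - v3*b23 = (-2)*(4) - (4)*(4) = -24
e3 coeff: v1*b13 + v2*b23 = (-2)*(3) + (4)*(4) = 10
v _| B = -28*e1 - 24*e2 + 10*e3


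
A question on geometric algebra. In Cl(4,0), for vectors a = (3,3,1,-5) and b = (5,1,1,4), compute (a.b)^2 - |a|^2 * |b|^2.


a . b = 3*5 + 3*1 + 1*1 + (-5)*4
= 15 + 3 + 1 + (-20) = -1
|a|^2 = 3^2 + 3^2 + 1^2 + (-5)^2 = 44
|b|^2 = 5^2 + 1^2 + 1^2 + 4^2 = 43
(a.b)^2 = (-1)^2 = 1
|a|^2 * |b|^2 = 44 * 43 = 1892
Result = 1 - 1892 = -1891


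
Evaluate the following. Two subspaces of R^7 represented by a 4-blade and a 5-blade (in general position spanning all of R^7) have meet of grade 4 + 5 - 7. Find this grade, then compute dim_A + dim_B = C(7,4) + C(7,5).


Meet grade = grade(A) + grade(B) - n
= 4 + 5 - 7 = 2
C(7,4) = 35
C(7,5) = 21
dim_A + dim_B = 35 + 21 = 56


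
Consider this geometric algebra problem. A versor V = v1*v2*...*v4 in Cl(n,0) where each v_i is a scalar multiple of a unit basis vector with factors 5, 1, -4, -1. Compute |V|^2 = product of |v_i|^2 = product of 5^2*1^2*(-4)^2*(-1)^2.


Each vector v_i has |v_i|^2 = s_i^2
Squared scales: 5^2 = 25, 1^2 = 1, (-4)^2 = 16, (-1)^2 = 1
|V|^2 = 25 * 1 * 16 * 1
= 400


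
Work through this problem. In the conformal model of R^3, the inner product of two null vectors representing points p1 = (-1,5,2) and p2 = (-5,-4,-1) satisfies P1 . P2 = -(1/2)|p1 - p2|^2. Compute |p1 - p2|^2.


p1 - p2 = (4, 9, 3)
|p1 - p2|^2 = 4^2 + 9^2 + 3^2
= 16 + 81 + 9
= 106


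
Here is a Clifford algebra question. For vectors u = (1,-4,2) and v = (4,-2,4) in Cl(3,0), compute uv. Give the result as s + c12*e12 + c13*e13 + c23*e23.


In Cl(3,0): e_i^2 = 1, e_ie_j = -e_je_i for i != j.
Scalar part = u . v = 1*4 + (-4)*(-2) + 2*4
= 4 + 8 + 8 = 20
e12 coeff = 1*(-2) - (-4)*4 = -2 - (-16) = 14
e13 coeff = 1*4 - 2*4 = 4 - 8 = -4
e23 coeff = (-4)*4 - 2*(-2) = -16 - (-4) = -12
uv = 20 + 14*e12 - 4*e13 - 12*e23


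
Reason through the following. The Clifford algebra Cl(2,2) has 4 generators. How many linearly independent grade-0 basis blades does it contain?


Number of grade-k basis blades in Cl(p,q) with n = p + q is C(n, k).
n = 2 + 2 = 4
C(4, 0) = 4! / (0! * 4!)
= 24 / (1 * 24)
= 1


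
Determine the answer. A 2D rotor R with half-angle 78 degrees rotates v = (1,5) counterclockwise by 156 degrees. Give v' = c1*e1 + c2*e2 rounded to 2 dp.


Rotor R = cos(78deg) - sin(78deg)*e12
Rotation angle theta = 2 * 78 = 156 degrees
v' = R*v*~R rotates v by theta.
cos(156deg) = -0.9135, sin(156deg) = 0.4067
v'_1 = 1*cos(156deg) - 5*sin(156deg)
= 1*(-0.9135) - 5*0.4067
= -2.95
v'_2 = 1*sin(156deg) + 5*cos(156deg)
= 1*0.4067 + 5*(-0.9135)
= -4.16
v' = -2.95*e1 - 4.16*e2


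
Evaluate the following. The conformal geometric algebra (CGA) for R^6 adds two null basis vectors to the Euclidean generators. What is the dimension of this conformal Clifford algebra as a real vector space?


The conformal model of R^6 uses Cl(7,1): the 6 Euclidean generators plus two extra orthogonal generators e+ (e+^2 = +1) and e- (e-^2 = -1), from which the null vectors e0, einf are built.
Number of generators m = 6 + 2 = 8.
dim Cl(p,q) = 2^m = 2^8 = 256


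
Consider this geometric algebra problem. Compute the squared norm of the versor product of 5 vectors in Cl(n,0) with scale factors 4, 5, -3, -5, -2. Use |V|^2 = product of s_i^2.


Each vector v_i has |v_i|^2 = s_i^2
Squared scales: 4^2 = 16, 5^2 = 25, (-3)^2 = 9, (-5)^2 = 25, (-2)^2 = 4
|V|^2 = 16 * 25 * 9 * 25 * 4
= 360000


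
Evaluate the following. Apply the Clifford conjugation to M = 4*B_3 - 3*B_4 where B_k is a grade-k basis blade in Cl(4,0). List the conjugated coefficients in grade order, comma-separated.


Clifford conjugate sign for grade k: (-1)^(k(k+1)/2)
Grade 3: (-1)^(3*4/2) = (-1)^6 = 1, coeff 4 -> 4
Grade 4: (-1)^(4*5/2) = (-1)^10 = 1, coeff -3 -> -3
Conjugated coefficients: 4, -3


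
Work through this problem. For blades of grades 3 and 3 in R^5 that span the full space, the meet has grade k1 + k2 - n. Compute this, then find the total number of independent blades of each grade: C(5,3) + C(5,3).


Meet grade = grade(A) + grade(B) - n
= 3 + 3 - 5 = 1
C(5,3) = 10
C(5,3) = 10
dim_A + dim_B = 10 + 10 = 20


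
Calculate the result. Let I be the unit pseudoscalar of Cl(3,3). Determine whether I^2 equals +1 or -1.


The pseudoscalar I = e1...e_n (product of all n generators) of Cl(p,q) satisfies I^2 = (-1)^(q + n(n-1)/2).
p = 3, q = 3, n = p + q = 6
n(n-1)/2 = 6 * 5 / 2 = 15
Exponent = q + n(n-1)/2 = 3 + 15 = 18
I^2 = (-1)^18 = +1


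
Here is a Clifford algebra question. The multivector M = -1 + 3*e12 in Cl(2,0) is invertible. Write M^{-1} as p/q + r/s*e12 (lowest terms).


M = -1 + 3*e12, where e12^2 = -1.
Since M commutes with its reverse ~M = a - b*e12, M * ~M = a^2 - b^2*e12^2 = a^2 + b^2.
So M^{-1} = ~M / (a^2 + b^2) = (a - b*e12)/(a^2 + b^2).
a^2 + b^2 = 1 + 9 = 10
Scalar part = -1/10 = -1/10
Bivector coeff = -3/10 = -3/10
M^{-1} = -1/10 - 3/10*e12


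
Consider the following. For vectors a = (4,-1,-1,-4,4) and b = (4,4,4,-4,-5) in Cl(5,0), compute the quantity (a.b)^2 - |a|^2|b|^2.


a . b = 4*4 + (-1)*4 + (-1)*4 + (-4)*(-4) + 4*(-5)
= 16 + (-4) + (-4) + 16 + (-20) = 4
|a|^2 = 4^2 + (-1)^2 + (-1)^2 + (-4)^2 + 4^2 = 50
|b|^2 = 4^2 + 4^2 + 4^2 + (-4)^2 + (-5)^2 = 89
(a.b)^2 = 4^2 = 16
|a|^2 * |b|^2 = 50 * 89 = 4450
Result = 16 - 4450 = -4434


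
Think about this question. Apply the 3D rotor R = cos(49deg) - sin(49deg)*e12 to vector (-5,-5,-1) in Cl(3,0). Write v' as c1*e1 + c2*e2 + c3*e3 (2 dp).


Rotor R = cos(49deg) - sin(49deg)*e12
Rotation angle theta = 2 * 49 = 98 degrees in the e12 plane (e1 -> e2).
The component perpendicular to the plane (e3) is invariant: v'_3 = v3 = -1.00
cos(98deg) = -0.1392, sin(98deg) = 0.9903
v'_1 = v1*cos(theta) - v2*sin(theta) = -5*(-0.1392) - (-5)*0.9903 = 5.65
v'_2 = v1*sin(theta) + v2*cos(theta) = -5*0.9903 + (-5)*(-0.1392) = -4.26
v' = 5.65*e1 - 4.26*e2 - 1.00*e3


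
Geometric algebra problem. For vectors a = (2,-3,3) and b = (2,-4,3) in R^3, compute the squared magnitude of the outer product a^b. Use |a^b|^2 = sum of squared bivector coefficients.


a wedge b = (a1*b2 - a2*b1)*e12 + (a1*b3 - a3*b1)*e13 + (a2*b3 - a3*b2)*e23
e12 coeff: 2*(-4) - (-3)*2 = -8 - (-6) = -2
e13 coeff: 2*3 - 3*2 = 6 - 6 = 0
e23 coeff: (-3)*3 - 3*(-4) = -9 - (-12) = 3
|a wedge b|^2 = (-2)^2 + 0^2 + 3^2
= 4 + 0 + 9
= 13


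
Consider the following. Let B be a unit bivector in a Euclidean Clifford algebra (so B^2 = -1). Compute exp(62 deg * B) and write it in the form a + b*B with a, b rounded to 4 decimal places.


For a unit bivector B with B^2 = -1, the exponential series gives
e^(theta*B) = cos(theta) + sin(theta)*B (the GA analogue of Euler's formula).
theta = 62 degrees = 1.082104 rad
cos(62 deg) = 0.4695
sin(62 deg) = 0.8829
exp(theta*B) = 0.4695 + 0.8829*B


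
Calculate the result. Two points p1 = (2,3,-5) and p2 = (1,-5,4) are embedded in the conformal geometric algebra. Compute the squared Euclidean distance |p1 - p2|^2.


p1 - p2 = (1, 8, -9)
|p1 - p2|^2 = 1^2 + 8^2 + (-9)^2
= 1 + 64 + 81
= 146


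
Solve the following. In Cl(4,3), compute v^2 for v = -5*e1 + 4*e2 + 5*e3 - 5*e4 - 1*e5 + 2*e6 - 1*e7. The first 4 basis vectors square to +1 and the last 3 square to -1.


v^2 = sum of c_i^2 * e_i^2
Positive signature terms (e_i^2 = +1): (-5)^2 + 4^2 + 5^2 + (-5)^2 = 91
Negative signature terms (e_j^2 = -1): (-1)^2 + 2^2 + (-1)^2 = 6
v^2 = 91 - 6 = 85


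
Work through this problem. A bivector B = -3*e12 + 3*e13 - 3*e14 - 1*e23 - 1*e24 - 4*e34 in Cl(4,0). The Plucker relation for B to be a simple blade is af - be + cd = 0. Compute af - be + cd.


Plucker relation: af - be + cd
a*f = (-3)*(-4) = 12
b*e = 3*(-1) = -3
c*d = (-3)*(-1) = 3
af - be + cd = 12 - (-3) + 3
= 18


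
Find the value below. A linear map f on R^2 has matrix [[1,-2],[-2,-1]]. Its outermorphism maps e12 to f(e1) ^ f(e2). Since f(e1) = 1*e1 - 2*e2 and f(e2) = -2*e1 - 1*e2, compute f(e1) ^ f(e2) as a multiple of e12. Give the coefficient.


The outermorphism of a linear map f sends e1^e2 to f(e1)^f(e2).
f(e1) = 1*e1 - 2*e2
f(e2) = -2*e1 - 1*e2
f(e1) ^ f(e2) = (1*e1 - 2*e2) ^ (-2*e1 - 1*e2)
= 1*(-1)*e12 + (-2)*(-2)*e21
= (-1 - 4)*e12
= -5*e12
Coefficient = -5


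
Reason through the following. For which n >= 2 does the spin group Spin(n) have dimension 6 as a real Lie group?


dim Spin(n) = dim so(n) = n(n-1)/2.
Solve n(n-1)/2 = 6, i.e. n^2 - n - 12 = 0.
Discriminant = 1 + 8*6 = 49
n = (1 + sqrt(49))/2 = (1 + 7)/2 = 4


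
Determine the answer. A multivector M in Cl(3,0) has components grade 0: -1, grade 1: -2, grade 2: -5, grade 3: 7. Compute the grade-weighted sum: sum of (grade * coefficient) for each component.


Grade-weighted sum = sum of grade_k * coefficient_k
0*(-1) = 0
1*(-2) = -2
2*(-5) = -10
3*7 = 21
Total = 0 + (-2) + (-10) + 21 = 9


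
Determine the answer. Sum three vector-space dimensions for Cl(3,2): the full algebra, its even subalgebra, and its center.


n = 3 + 2 = 5
Total dim = 2^5 = 32
Even subalgebra dim = 2^4 = 16
n is odd, so center dim = 2
Sum = 32 + 16 + 2 = 50


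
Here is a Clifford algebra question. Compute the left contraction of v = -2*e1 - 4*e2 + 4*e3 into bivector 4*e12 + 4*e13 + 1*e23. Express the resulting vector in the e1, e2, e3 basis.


Left contraction v _| B = <vB>_1 (grade-1 part of the geometric product vB).
Using e1_|e12 = e2, e2_|e12 = -e1, e1_|e13 = e3, e3_|e13 = -e1, e2_|e23 = e3, e3_|e23 = -e2:
e1 coeff: -v2*b12 - v3*b13 = -(-4)*(4) - (4)*(4) = 0
e2 coeff: v1*b12 - v3*b23 = (-2)*(4) - (4)*(1) = -12
e3 coeff: v1*b13 + v2*b23 = (-2)*(4) + (-4)*(1) = -12
v _| B = 0*e1 - 12*e2 - 12*e3


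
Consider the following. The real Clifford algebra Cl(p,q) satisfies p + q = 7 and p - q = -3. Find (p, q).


We need p + q = 7 and p - q = -3.
Adding: 2p = 7 + (-3) = 4, so p = 2.
Then q = 7 - 2 = 5.
(p, q) = (2, 5)


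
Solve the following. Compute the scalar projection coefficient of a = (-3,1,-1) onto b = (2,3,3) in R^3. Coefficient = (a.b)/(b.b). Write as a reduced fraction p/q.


Projection coefficient = (a . b) / (b . b)
a . b = (-3)*2 + 1*3 + (-1)*3
= -6 + 3 + (-3) = -6
b . b = 2^2 + 3^2 + 3^2
= 4 + 9 + 9 = 22
Coefficient = -6/22
In lowest terms: -3/11


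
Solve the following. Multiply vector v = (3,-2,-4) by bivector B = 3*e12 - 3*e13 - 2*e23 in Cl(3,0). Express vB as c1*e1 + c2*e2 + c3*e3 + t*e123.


vB has grade-1 (vector) and grade-3 (trivector) parts: vB = (v _| B) + (v ^ B).
Vector part <vB>_1:
  e1: -v2*b12 - v3*b13 = -(-2)*(3) - (-4)*(-3) = -6
  e2: v1*b12 - v3*b23 = (3)*(3) - (-4)*(-2) = 1
  e3: v1*b13 + v2*b23 = (3)*(-3) + (-2)*(-2) = -5
Trivector part <vB>_3:
  e123: v1*b23 - v2*b13 + v3*b12 = (3)*(-2) - (-2)*(-3) + (-4)*(3) = -24
vB = -6*e1 + 1*e2 - 5*e3 - 24*e123


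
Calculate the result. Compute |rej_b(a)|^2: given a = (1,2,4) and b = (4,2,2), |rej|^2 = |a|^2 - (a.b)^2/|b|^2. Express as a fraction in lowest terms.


|a|^2 = 1^2 + 2^2 + 4^2 = 21
|b|^2 = 4^2 + 2^2 + 2^2 = 24
a . b = 1*4 + 2*2 + 4*2 = 16
(a.b)^2 = 16^2 = 256
|rej|^2 = 21 - 256/24
= (504 - 256)/24
= 248/24
In lowest terms: 31/3


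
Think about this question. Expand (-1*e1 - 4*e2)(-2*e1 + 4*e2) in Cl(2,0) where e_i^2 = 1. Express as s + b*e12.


Expand: (-1*e1 - 4*e2)(-2*e1 + 4*e2)
= (-1)*(-2)*e1e1 + (-1)*4*e1e2 + (-4)*(-2)*e2e1 + (-4)*4*e2e2
Using e1^2 = e2^2 = 1, e2e1 = -e1e2:
Scalar part s = (-1)*(-2) + (-4)*4 = 2 + (-16) = -14
Bivector part b = (-1)*4 - (-4)*(-2) = -4 - 8 = -12
uv = -14 - 12*e12


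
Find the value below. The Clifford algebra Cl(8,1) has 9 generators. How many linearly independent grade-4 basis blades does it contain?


Number of grade-k basis blades in Cl(p,q) with n = p + q is C(n, k).
n = 8 + 1 = 9
C(9, 4) = 9! / (4! * 5!)
= 362880 / (24 * 120)
= 126


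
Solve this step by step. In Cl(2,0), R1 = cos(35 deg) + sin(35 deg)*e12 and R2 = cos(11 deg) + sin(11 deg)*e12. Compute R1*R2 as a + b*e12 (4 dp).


Same-plane rotors commute and their half-angles add:
R1*R2 = cos(a1 + a2) + sin(a1 + a2)*e12.
a1 + a2 = 35 + 11 = 46 deg
cos(46 deg) = 0.6947
sin(46 deg) = 0.7193
R1*R2 = 0.6947 + 0.7193*e12


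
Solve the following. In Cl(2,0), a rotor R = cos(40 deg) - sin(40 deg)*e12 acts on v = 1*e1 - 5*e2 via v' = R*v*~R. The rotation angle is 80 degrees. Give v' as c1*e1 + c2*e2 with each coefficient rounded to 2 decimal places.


Rotor R = cos(40deg) - sin(40deg)*e12
Rotation angle theta = 2 * 40 = 80 degrees
v' = R*v*~R rotates v by theta.
cos(80deg) = 0.1736, sin(80deg) = 0.9848
v'_1 = 1*cos(80deg) - (-5)*sin(80deg)
= 1*0.1736 - (-5)*0.9848
= 5.10
v'_2 = 1*sin(80deg) + (-5)*cos(80deg)
= 1*0.9848 + (-5)*0.1736
= 0.12
v' = 5.10*e1 + 0.12*e2


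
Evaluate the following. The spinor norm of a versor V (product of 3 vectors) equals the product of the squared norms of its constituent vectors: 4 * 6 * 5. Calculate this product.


Spinor norm N(V) = |v1|^2 * |v2|^2 * ... * |v3|^2
= 4 * 6 * 5
Running product: 4, 24, 120
N(V) = 120


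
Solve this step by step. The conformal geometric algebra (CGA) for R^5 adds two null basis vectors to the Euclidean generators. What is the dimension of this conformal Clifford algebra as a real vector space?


The conformal model of R^5 uses Cl(6,1): the 5 Euclidean generators plus two extra orthogonal generators e+ (e+^2 = +1) and e- (e-^2 = -1), from which the null vectors e0, einf are built.
Number of generators m = 5 + 2 = 7.
dim Cl(p,q) = 2^m = 2^7 = 128


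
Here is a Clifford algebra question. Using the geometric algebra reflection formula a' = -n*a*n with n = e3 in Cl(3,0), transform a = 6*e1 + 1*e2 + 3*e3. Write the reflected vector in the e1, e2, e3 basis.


Reflection formula: a' = -n*a*n, with n = e3 (unit vector, n^2 = 1).
For reflection through hyperplane perp to e3:
The component along e3 flips sign, others stay.
a = (6, 1, 3)
a' = (6, 1, -3)
a' = 6*e1 + 1*e2 - 3*e3


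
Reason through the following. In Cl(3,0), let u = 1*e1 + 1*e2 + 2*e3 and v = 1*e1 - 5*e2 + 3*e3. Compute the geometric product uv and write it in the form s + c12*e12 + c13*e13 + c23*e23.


In Cl(3,0): e_i^2 = 1, e_ie_j = -e_je_i for i != j.
Scalar part = u . v = 1*1 + 1*(-5) + 2*3
= 1 + (-5) + 6 = 2
e12 coeff = 1*(-5) - 1*1 = -5 - 1 = -6
e13 coeff = 1*3 - 2*1 = 3 - 2 = 1
e23 coeff = 1*3 - 2*(-5) = 3 - (-10) = 13
uv = 2 - 6*e12 + 1*e13 + 13*e23


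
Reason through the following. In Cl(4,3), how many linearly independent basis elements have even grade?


Even subalgebra dimension = 2^(n-1)
n = 4 + 3 = 7
2^(7 - 1) = 2^6 = 64
Verification: sum of C(7,k) for even k = 1 + 21 + 35 + 7 = 64
Result = 64


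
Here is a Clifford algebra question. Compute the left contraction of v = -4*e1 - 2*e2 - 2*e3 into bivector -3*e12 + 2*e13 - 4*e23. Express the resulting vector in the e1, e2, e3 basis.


Left contraction v _| B = <vB>_1 (grade-1 part of the geometric product vB).
Using e1_|e12 = e2, e2_|e12 = -e1, e1_|e13 = e3, e3_|e13 = -e1, e2_|e23 = e3, e3_|e23 = -e2:
e1 coeff: -v2*b12 - v3*b13 = -(-2)*(-3) - (-2)*(2) = -2
e2 coeff: v1*b12 - v3*b23 = (-4)*(-3) - (-2)*(-4) = 4
e3 coeff: v1*b13 + v2*b23 = (-4)*(2) + (-2)*(-4) = 0
v _| B = -2*e1 + 4*e2 + 0*e3


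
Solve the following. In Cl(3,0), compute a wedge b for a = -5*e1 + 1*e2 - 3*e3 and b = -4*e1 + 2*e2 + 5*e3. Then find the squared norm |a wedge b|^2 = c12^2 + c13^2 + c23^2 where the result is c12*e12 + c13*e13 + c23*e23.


a wedge b = (a1*b2 - a2*b1)*e12 + (a1*b3 - a3*b1)*e13 + (a2*b3 - a3*b2)*e23
e12 coeff: (-5)*2 - 1*(-4) = -10 - (-4) = -6
e13 coeff: (-5)*5 - (-3)*(-4) = -25 - 12 = -37
e23 coeff: 1*5 - (-3)*2 = 5 - (-6) = 11
|a wedge b|^2 = (-6)^2 + (-37)^2 + 11^2
= 36 + 1369 + 121
= 1526


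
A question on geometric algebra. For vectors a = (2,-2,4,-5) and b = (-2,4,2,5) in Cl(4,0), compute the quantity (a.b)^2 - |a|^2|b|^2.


a . b = 2*(-2) + (-2)*4 + 4*2 + (-5)*5
= -4 + (-8) + 8 + (-25) = -29
|a|^2 = 2^2 + (-2)^2 + 4^2 + (-5)^2 = 49
|b|^2 = (-2)^2 + 4^2 + 2^2 + 5^2 = 49
(a.b)^2 = (-29)^2 = 841
|a|^2 * |b|^2 = 49 * 49 = 2401
Result = 841 - 2401 = -1560
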